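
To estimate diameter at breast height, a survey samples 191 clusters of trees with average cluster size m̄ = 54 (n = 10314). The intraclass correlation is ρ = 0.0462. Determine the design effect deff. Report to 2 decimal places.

3.45

deff = 1 + (54 − 1)·0.0462 = 1 + 2.4486 = 3.4486.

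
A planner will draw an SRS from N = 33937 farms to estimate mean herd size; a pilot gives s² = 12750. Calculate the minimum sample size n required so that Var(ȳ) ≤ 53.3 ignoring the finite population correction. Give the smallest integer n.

240

Without fpc, n₀ = s²/D = 12750/53.3 = 239.2120.
Rounding up, n = 240.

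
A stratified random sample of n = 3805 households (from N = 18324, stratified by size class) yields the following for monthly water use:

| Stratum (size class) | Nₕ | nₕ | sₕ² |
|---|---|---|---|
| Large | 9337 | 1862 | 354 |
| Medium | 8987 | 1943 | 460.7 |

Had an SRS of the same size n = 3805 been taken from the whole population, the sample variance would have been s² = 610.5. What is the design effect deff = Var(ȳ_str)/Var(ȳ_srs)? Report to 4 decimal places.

0.6625

Var(ȳ_str) = Σ Wₕ²(1−fₕ)sₕ²/nₕ with Wₕ = Nₕ/18324:
  Large: (9337/18324)²·(1−1862/9337)·354/1862 = 0.039518602
  Medium: (8987/18324)²·(1−1943/8987)·460.7/1943 = 0.044703233
  → Var(ȳ_str) = 0.084221835.
Var(ȳ_srs) = (1 − 3805/18324)·610.5/3805 = 0.12712982.
deff = 0.084221835 / 0.12712982 = 0.6625.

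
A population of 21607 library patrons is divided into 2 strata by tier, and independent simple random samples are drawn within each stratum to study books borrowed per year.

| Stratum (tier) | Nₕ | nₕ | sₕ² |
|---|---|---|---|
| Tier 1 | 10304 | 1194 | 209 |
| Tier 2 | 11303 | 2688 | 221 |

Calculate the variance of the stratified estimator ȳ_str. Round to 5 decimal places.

Var(ȳ_str) = Σₕ Wₕ²(1 − fₕ)sₕ²/nₕ with Wₕ = Nₕ/N, N = 21607.
Tier 1: Wₕ = 0.47688249; term = 0.47688249²·(1 − 0.11587733)·209/1194 = 0.035194698.
Tier 2: Wₕ = 0.52311751; term = 0.52311751²·(1 − 0.23781297)·221/2688 = 0.017148379.
Sum = 0.052343077.

0.05234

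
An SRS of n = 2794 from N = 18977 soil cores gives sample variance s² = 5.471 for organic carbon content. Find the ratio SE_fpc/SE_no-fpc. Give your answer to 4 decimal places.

f = n/N = 2794/18977 = 0.14723086.
SE_no-fpc = √(s²/n) = 0.044250701; SE_fpc = √((1−f)s²/n) = 0.040863531.
Ratio = √(1−f) = 0.92345500.

0.9235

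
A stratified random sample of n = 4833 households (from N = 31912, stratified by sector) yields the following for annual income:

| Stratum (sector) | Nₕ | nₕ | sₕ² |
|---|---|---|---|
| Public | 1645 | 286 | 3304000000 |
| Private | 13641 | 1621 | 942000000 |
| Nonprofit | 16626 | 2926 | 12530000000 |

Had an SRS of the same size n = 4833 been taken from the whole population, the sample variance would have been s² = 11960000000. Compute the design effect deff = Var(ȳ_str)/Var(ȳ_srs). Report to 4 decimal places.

Var(ȳ_str) = Σ Wₕ²(1−fₕ)sₕ²/nₕ with Wₕ = Nₕ/31912:
  Public: (1645/31912)²·(1−286/1645)·3304000000/286 = 25360.121
  Private: (13641/31912)²·(1−1621/13641)·942000000/1621 = 93564.374
  Nonprofit: (16626/31912)²·(1−2926/16626)·12530000000/2926 = 957804.88
  → Var(ȳ_str) = 1.0767294 × 10^6.
Var(ȳ_srs) = (1 − 4833/31912)·11960000000/4833 = 2.0998728 × 10^6.
deff = (1.0767294 × 10^6) / (2.0998728 × 10^6) = 0.5128.

0.5128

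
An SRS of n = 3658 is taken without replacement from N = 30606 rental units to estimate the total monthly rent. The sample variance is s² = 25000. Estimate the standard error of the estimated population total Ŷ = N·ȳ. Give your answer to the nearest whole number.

75078

Var(Ŷ) = N²·Var(ȳ) = N²·(1 − n/N)·s²/n.
f = 3658/30606 = 0.11951905; Var(ȳ) = 0.88048095·25000/3658 = 6.0175024.
Var(Ŷ) = 30606² · 6.0175024 = 5.6367584 × 10^9.
SE(Ŷ) = √(5.6367584 × 10^9) = 75078.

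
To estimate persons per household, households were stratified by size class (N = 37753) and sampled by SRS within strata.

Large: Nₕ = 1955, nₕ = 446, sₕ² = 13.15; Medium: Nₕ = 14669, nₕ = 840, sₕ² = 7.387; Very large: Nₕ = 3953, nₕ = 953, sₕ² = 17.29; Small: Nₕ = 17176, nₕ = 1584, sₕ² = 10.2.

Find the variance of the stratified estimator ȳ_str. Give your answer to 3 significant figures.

Var(ȳ_str) = Σₕ Wₕ²(1 − fₕ)sₕ²/nₕ with Wₕ = Nₕ/N, N = 37753.
Large: Wₕ = 0.05178396; term = 0.05178396²·(1 − 0.22813299)·13.15/446 = 6.1027272 × 10^-5.
Medium: Wₕ = 0.38855190; term = 0.38855190²·(1 − 0.05726362)·7.387/840 = 0.0012516335.
Very large: Wₕ = 0.10470691; term = 0.10470691²·(1 − 0.24108272)·17.29/953 = 1.509549 × 10^-4.
Small: Wₕ = 0.45495722; term = 0.45495722²·(1 − 0.09222170)·10.2/1584 = 0.0012099458.
Sum = 0.0026735615.

0.00267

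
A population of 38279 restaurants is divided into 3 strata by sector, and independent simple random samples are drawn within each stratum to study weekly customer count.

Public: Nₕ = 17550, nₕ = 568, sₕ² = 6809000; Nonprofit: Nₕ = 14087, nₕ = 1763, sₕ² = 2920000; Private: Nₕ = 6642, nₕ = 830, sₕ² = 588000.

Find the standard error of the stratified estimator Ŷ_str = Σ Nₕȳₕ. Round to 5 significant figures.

Var(Ŷ_str) = Σₕ Nₕ²(1 − fₕ)sₕ²/nₕ.
Public: 17550²·(1 − 568/17550)·6809000/568 = 3.5727362 × 10^12.
Nonprofit: 14087²·(1 − 1763/14087)·2920000/1763 = 2.8754164 × 10^11.
Private: 6642²·(1 − 830/6642)·588000/830 = 2.7347883 × 10^10.
Sum = 3.8876257 × 10^12.
SE = √(3.8876257 × 10^12) = 1.9717 × 10^6.

1.9717 × 10^6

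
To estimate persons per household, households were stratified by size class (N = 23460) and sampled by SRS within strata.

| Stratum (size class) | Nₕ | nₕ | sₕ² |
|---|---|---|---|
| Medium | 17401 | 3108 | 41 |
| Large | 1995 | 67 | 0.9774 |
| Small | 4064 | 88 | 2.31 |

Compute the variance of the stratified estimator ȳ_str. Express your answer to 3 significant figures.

Var(ȳ_str) = Σₕ Wₕ²(1 − fₕ)sₕ²/nₕ with Wₕ = Nₕ/N, N = 23460.
Medium: Wₕ = 0.74173061; term = 0.74173061²·(1 − 0.17861042)·41/3108 = 0.0059613474.
Large: Wₕ = 0.08503836; term = 0.08503836²·(1 − 0.03358396)·0.9774/67 = 1.0195099 × 10^-4.
Small: Wₕ = 0.17323103; term = 0.17323103²·(1 − 0.02165354)·2.31/88 = 7.7067872 × 10^-4.
Sum = 0.0068339771.

0.00683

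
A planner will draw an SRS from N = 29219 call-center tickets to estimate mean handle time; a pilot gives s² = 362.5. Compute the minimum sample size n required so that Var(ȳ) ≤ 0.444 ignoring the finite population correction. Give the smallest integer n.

817

Without fpc, n₀ = s²/D = 362.5/0.444 = 816.4414.
Rounding up, n = 817.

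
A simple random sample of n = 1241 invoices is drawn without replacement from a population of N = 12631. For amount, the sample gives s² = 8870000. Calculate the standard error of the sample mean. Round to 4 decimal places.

80.2821

Under SRS without replacement, Var(ȳ) = (1 − f)·s²/n with f = n/N = 1241/12631 = 0.09825034.
Var(ȳ) = (1 − 0.09825034)·8870000/1241 = 0.90174966·7147.4617 = 6445.2212.
SE(ȳ) = √(6445.2212) = 80.2821.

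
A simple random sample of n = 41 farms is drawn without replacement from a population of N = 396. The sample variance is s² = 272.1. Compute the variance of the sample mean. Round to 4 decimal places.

5.9495

Under SRS without replacement, Var(ȳ) = (1 − f)·s²/n with f = n/N = 41/396 = 0.10353535.
Var(ȳ) = (1 − 0.10353535)·272.1/41 = 0.89646465·6.6365854 = 5.9494642.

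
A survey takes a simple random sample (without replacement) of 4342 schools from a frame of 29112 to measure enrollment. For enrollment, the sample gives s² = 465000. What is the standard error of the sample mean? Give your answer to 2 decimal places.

Under SRS without replacement, Var(ȳ) = (1 − f)·s²/n with f = n/N = 4342/29112 = 0.14914812.
Var(ȳ) = (1 − 0.14914812)·465000/4342 = 0.85085188·107.09351 = 91.120711.
SE(ȳ) = √(91.120711) = 9.55.

9.55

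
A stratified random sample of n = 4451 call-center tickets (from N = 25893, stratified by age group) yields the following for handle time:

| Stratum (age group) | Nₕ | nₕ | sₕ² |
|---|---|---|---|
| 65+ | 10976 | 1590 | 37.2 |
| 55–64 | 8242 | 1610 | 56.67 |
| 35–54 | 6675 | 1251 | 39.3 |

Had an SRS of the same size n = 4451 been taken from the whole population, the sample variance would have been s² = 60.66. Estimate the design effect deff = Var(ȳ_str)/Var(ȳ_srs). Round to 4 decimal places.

Var(ȳ_str) = Σ Wₕ²(1−fₕ)sₕ²/nₕ with Wₕ = Nₕ/25893:
  65+: (10976/25893)²·(1−1590/10976)·37.2/1590 = 0.0035950565
  55–64: (8242/25893)²·(1−1610/8242)·56.67/1610 = 0.0028697213
  35–54: (6675/25893)²·(1−1251/6675)·39.3/1251 = 0.0016964515
  → Var(ȳ_str) = 0.0081612293.
Var(ȳ_srs) = (1 − 4451/25893)·60.66/4451 = 0.01128568.
deff = 0.0081612293 / 0.01128568 = 0.7231.

0.7231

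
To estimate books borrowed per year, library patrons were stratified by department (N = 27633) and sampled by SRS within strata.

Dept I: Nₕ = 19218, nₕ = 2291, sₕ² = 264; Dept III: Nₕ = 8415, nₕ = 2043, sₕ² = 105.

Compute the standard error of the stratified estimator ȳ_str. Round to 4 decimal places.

0.2296

Var(ȳ_str) = Σₕ Wₕ²(1 − fₕ)sₕ²/nₕ with Wₕ = Nₕ/N, N = 27633.
Dept I: Wₕ = 0.69547280; term = 0.69547280²·(1 − 0.11921116)·264/2291 = 0.049092025.
Dept III: Wₕ = 0.30452720; term = 0.30452720²·(1 − 0.24278075)·105/2043 = 0.0036090653.
Sum = 0.05270109.
SE = √(0.05270109) = 0.2296.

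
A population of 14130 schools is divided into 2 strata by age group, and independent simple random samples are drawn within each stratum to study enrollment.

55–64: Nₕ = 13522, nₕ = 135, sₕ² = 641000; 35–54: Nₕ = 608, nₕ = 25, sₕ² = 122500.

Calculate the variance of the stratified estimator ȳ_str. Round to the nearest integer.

4314

Var(ȳ_str) = Σₕ Wₕ²(1 − fₕ)sₕ²/nₕ with Wₕ = Nₕ/N, N = 14130.
55–64: Wₕ = 0.95697098; term = 0.95697098²·(1 − 0.00998373)·641000/135 = 4304.9106.
35–54: Wₕ = 0.04302902; term = 0.04302902²·(1 − 0.04111842)·122500/25 = 8.6992916.
Sum = 4313.6099.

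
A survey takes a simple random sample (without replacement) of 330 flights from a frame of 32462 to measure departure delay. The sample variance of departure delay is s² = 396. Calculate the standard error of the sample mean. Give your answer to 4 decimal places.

Under SRS without replacement, Var(ȳ) = (1 − f)·s²/n with f = n/N = 330/32462 = 0.01016573.
Var(ȳ) = (1 − 0.01016573)·396/330 = 0.98983427·1.2 = 1.1878011.
SE(ȳ) = √(1.1878011) = 1.0899.

1.0899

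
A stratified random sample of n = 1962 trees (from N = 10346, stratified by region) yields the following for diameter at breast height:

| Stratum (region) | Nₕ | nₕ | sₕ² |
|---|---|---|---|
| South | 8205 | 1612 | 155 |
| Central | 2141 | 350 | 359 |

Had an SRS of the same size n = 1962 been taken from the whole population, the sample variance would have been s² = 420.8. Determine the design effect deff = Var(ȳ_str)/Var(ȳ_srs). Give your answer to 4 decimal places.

Var(ȳ_str) = Σ Wₕ²(1−fₕ)sₕ²/nₕ with Wₕ = Nₕ/10346:
  South: (8205/10346)²·(1−1612/8205)·155/1612 = 0.048594081
  Central: (2141/10346)²·(1−350/2141)·359/350 = 0.036744616
  → Var(ȳ_str) = 0.085338697.
Var(ȳ_srs) = (1 − 1962/10346)·420.8/1962 = 0.1738023.
deff = 0.085338697 / 0.1738023 = 0.4910.

0.4910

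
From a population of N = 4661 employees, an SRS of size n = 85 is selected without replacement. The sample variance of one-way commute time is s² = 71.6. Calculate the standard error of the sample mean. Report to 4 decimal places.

0.9094

Under SRS without replacement, Var(ȳ) = (1 − f)·s²/n with f = n/N = 85/4661 = 0.01823643.
Var(ȳ) = (1 − 0.01823643)·71.6/85 = 0.98176357·0.84235294 = 0.82699143.
SE(ȳ) = √(0.82699143) = 0.9094.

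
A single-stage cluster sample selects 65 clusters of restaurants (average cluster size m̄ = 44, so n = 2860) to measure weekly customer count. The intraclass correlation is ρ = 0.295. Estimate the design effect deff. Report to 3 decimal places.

13.685

deff = 1 + (44 − 1)·0.295 = 1 + 12.685 = 13.685.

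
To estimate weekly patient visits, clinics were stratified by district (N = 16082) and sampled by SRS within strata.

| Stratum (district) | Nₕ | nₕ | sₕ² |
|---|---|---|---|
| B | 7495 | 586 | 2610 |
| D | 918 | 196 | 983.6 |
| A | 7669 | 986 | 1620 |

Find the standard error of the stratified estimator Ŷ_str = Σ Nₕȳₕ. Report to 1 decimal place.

Var(Ŷ_str) = Σₕ Nₕ²(1 − fₕ)sₕ²/nₕ.
B: 7495²·(1 − 586/7495)·2610/586 = 2.3063739 × 10^8.
D: 918²·(1 − 196/918)·983.6/196 = 3.3261538 × 10^6.
A: 7669²·(1 − 986/7669)·1620/986 = 8.420702 × 10^7.
Sum = 3.1817056 × 10^8.
SE = √(3.1817056 × 10^8) = 17837.3.

17837.3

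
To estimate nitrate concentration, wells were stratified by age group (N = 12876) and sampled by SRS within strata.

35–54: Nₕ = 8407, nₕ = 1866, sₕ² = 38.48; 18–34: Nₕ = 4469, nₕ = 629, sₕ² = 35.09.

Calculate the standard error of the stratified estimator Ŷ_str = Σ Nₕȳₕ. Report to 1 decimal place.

Var(Ŷ_str) = Σₕ Nₕ²(1 − fₕ)sₕ²/nₕ.
35–54: 8407²·(1 − 1866/8407)·38.48/1866 = 1.1339884 × 10^6.
18–34: 4469²·(1 − 629/4469)·35.09/629 = 957357.85.
Sum = 2.0913463 × 10^6.
SE = √(2.0913463 × 10^6) = 1446.1.

1446.1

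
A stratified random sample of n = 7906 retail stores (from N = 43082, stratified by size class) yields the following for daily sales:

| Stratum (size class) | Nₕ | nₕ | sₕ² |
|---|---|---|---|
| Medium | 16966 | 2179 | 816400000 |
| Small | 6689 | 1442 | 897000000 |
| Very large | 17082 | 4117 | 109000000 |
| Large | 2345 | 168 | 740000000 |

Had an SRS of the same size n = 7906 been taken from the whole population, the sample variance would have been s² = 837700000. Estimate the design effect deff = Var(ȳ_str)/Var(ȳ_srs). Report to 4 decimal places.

Var(ȳ_str) = Σ Wₕ²(1−fₕ)sₕ²/nₕ with Wₕ = Nₕ/43082:
  Medium: (16966/43082)²·(1−2179/16966)·816400000/2179 = 50642.319
  Small: (6689/43082)²·(1−1442/6689)·897000000/1442 = 11762.719
  Very large: (17082/43082)²·(1−4117/17082)·109000000/4117 = 3159.113
  Large: (2345/43082)²·(1−168/2345)·740000000/168 = 12115.239
  → Var(ȳ_str) = 77679.39.
Var(ȳ_srs) = (1 − 7906/43082)·837700000/7906 = 86513.185.
deff = 77679.39 / 86513.185 = 0.8979.

0.8979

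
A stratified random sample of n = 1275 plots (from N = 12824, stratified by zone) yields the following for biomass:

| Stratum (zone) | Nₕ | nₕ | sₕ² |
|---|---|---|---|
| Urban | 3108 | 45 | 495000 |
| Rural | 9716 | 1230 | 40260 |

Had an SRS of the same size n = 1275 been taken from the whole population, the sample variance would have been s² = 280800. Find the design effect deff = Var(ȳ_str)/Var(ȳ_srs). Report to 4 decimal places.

3.2932

Var(ȳ_str) = Σ Wₕ²(1−fₕ)sₕ²/nₕ with Wₕ = Nₕ/12824:
  Urban: (3108/12824)²·(1−45/3108)·495000/45 = 636.75692
  Rural: (9716/12824)²·(1−1230/9716)·40260/1230 = 16.410136
  → Var(ȳ_str) = 653.16706.
Var(ȳ_srs) = (1 − 1275/12824)·280800/1275 = 198.33885.
deff = 653.16706 / 198.33885 = 3.2932.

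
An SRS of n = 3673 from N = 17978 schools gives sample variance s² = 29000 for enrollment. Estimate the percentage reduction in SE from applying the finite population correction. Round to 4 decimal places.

10.7983

f = n/N = 3673/17978 = 0.20430526.
SE_no-fpc = √(s²/n) = 2.8098849; SE_fpc = √((1−f)s²/n) = 2.5064658.
Ratio = √(1−f) = 0.89201723. Reduction = 100·(1 − 0.89201723) = 10.7983%.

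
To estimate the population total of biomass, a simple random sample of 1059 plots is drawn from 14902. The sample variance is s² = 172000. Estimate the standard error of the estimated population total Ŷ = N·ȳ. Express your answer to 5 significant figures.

183040

Var(Ŷ) = N²·Var(ȳ) = N²·(1 − n/N)·s²/n.
f = 1059/14902 = 0.07106429; Var(ȳ) = 0.92893571·172000/1059 = 150.8753.
Var(Ŷ) = 14902² · 150.8753 = 3.3504818 × 10^10.
SE(Ŷ) = √(3.3504818 × 10^10) = 183040.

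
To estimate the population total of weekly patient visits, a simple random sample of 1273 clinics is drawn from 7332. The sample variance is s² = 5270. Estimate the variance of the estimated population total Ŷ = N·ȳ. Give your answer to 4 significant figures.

Var(Ŷ) = N²·Var(ȳ) = N²·(1 − n/N)·s²/n.
f = 1273/7332 = 0.17362248; Var(ȳ) = 0.82637752·5270/1273 = 3.4210601.
Var(Ŷ) = 7332² · 3.4210601 = 1.8391012 × 10^8.

1.839 × 10^8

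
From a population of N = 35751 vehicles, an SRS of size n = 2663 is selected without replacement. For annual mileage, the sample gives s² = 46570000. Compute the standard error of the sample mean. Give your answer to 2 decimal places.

127.22

Under SRS without replacement, Var(ȳ) = (1 − f)·s²/n with f = n/N = 2663/35751 = 0.07448743.
Var(ȳ) = (1 − 0.07448743)·46570000/2663 = 0.92551257·17487.796 = 16185.175.
SE(ȳ) = √(16185.175) = 127.22.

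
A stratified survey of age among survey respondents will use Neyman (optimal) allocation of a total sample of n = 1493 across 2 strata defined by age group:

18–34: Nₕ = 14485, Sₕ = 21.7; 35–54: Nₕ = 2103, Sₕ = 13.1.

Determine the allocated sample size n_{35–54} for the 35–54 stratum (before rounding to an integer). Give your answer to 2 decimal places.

Neyman allocation: nₕ = n·NₕSₕ / Σⱼ NⱼSⱼ.
Σ NⱼSⱼ = 14485·21.7 + 2103·13.1 = 341873.8.
n_{35–54} = 1493·2103·13.1 / 341873.8 = 120.31.

120.31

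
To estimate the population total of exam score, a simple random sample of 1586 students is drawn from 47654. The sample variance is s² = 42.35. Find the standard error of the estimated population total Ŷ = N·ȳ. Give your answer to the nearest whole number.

Var(Ŷ) = N²·Var(ȳ) = N²·(1 − n/N)·s²/n.
f = 1586/47654 = 0.03328157; Var(ȳ) = 0.96671843·42.35/1586 = 0.025813698.
Var(Ŷ) = 47654² · 0.025813698 = 5.8620423 × 10^7.
SE(Ŷ) = √(5.8620423 × 10^7) = 7656.

7656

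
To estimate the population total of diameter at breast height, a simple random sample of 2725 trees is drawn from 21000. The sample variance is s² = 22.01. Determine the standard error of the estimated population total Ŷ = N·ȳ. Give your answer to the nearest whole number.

Var(Ŷ) = N²·Var(ȳ) = N²·(1 − n/N)·s²/n.
f = 2725/21000 = 0.12976190; Var(ȳ) = 0.87023810·22.01/2725 = 0.007028969.
Var(Ŷ) = 21000² · 0.007028969 = 3.0997753 × 10^6.
SE(Ŷ) = √(3.0997753 × 10^6) = 1761.

1761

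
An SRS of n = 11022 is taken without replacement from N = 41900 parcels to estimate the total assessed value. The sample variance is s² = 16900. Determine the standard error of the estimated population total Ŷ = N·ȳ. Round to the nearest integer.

Var(Ŷ) = N²·Var(ȳ) = N²·(1 − n/N)·s²/n.
f = 11022/41900 = 0.26305489; Var(ȳ) = 0.73694511·16900/11022 = 1.1299558.
Var(Ŷ) = 41900² · 1.1299558 = 1.9837617 × 10^9.
SE(Ŷ) = √(1.9837617 × 10^9) = 44539.

44539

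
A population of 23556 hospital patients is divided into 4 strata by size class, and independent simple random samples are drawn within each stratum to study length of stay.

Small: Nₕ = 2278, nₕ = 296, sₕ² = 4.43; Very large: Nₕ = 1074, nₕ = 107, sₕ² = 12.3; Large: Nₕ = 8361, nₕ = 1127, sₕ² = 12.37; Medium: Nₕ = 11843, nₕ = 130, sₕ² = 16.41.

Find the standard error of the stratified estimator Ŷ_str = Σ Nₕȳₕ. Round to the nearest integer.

Var(Ŷ_str) = Σₕ Nₕ²(1 − fₕ)sₕ²/nₕ.
Small: 2278²·(1 − 296/2278)·4.43/296 = 67572.406.
Very large: 1074²·(1 − 107/1074)·12.3/107 = 119385.64.
Large: 8361²·(1 − 1127/8361)·12.37/1127 = 663869.19.
Medium: 11843²·(1 − 130/11843)·16.41/130 = 1.7510361 × 10^7.
Sum = 1.8361188 × 10^7.
SE = √(1.8361188 × 10^7) = 4285.

4285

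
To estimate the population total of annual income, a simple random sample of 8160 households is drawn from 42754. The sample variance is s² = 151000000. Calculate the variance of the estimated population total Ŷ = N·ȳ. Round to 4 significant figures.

2.737 × 10^13

Var(Ŷ) = N²·Var(ȳ) = N²·(1 − n/N)·s²/n.
f = 8160/42754 = 0.19085933; Var(ȳ) = 0.80914067·151000000/8160 = 14973.069.
Var(Ŷ) = 42754² · 14973.069 = 2.736934 × 10^13.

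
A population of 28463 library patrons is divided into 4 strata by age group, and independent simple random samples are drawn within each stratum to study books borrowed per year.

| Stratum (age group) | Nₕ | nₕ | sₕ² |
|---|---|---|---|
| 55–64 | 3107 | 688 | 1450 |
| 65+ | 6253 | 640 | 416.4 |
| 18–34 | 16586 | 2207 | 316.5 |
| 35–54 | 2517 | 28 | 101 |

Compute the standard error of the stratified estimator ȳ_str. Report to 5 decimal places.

Var(ȳ_str) = Σₕ Wₕ²(1 − fₕ)sₕ²/nₕ with Wₕ = Nₕ/N, N = 28463.
55–64: Wₕ = 0.10915926; term = 0.10915926²·(1 − 0.22143547)·1450/688 = 0.019552187.
65+: Wₕ = 0.21968872; term = 0.21968872²·(1 − 0.10235087)·416.4/640 = 0.028187261.
18–34: Wₕ = 0.58272143; term = 0.58272143²·(1 − 0.13306403)·316.5/2207 = 0.042216321.
35–54: Wₕ = 0.08843059; term = 0.08843059²·(1 − 0.01112435)·101/28 = 0.027893956.
Sum = 0.11784973.
SE = √(0.11784973) = 0.34329.

0.34329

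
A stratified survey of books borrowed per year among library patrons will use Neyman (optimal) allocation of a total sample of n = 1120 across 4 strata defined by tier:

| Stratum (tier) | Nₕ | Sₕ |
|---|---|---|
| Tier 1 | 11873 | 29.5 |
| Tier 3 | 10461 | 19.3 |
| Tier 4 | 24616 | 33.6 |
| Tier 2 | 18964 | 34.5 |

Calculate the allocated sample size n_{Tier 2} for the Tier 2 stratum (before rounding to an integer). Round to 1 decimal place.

Neyman allocation: nₕ = n·NₕSₕ / Σⱼ NⱼSⱼ.
Σ NⱼSⱼ = 11873·29.5 + 10461·19.3 + 24616·33.6 + 18964·34.5 = 2.0335064 × 10^6.
n_{Tier 2} = 1120·18964·34.5 / (2.0335064 × 10^6) = 360.3.

360.3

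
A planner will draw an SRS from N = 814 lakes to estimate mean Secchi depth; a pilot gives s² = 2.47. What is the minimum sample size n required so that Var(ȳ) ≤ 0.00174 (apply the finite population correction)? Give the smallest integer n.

518

Without fpc, n₀ = s²/D = 2.47/0.00174 = 1419.5402.
With fpc, (1 − n/N)·s²/n ≤ D requires n ≥ n₀/(1 + n₀/N) = 1419.5402/(1 + 1419.5402/814) = 517.3427.
Rounding up, n = 518.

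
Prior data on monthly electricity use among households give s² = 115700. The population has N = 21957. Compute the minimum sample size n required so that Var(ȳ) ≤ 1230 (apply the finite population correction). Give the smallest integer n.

Without fpc, n₀ = s²/D = 115700/1230 = 94.0650.
With fpc, (1 − n/N)·s²/n ≤ D requires n ≥ n₀/(1 + n₀/N) = 94.0650/(1 + 94.0650/21957) = 93.6637.
Rounding up, n = 94.

94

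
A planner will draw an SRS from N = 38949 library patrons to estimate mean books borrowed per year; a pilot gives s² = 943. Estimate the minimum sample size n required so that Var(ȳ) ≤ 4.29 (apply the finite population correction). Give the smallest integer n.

219

Without fpc, n₀ = s²/D = 943/4.29 = 219.8135.
With fpc, (1 − n/N)·s²/n ≤ D requires n ≥ n₀/(1 + n₀/N) = 219.8135/(1 + 219.8135/38949) = 218.5799.
Rounding up, n = 219.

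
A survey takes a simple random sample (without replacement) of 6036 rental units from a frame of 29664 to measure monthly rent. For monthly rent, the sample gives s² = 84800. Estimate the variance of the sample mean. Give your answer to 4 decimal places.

Under SRS without replacement, Var(ȳ) = (1 − f)·s²/n with f = n/N = 6036/29664 = 0.20347896.
Var(ȳ) = (1 − 0.20347896)·84800/6036 = 0.79652104·14.049039 = 11.190355.

11.1904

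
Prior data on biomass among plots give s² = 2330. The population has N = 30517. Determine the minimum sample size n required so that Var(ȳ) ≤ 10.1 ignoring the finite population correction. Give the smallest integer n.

Without fpc, n₀ = s²/D = 2330/10.1 = 230.6931.
Rounding up, n = 231.

231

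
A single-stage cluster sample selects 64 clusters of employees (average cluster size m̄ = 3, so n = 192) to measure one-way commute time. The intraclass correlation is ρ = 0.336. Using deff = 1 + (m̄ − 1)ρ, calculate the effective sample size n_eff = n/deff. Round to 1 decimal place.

deff = 1 + (3 − 1)·0.336 = 1 + 0.672 = 1.672.
n_eff = 192 / 1.672 = 114.8.

114.8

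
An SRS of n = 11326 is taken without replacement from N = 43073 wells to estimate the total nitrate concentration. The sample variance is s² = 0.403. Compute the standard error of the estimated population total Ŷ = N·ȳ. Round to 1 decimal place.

220.6

Var(Ŷ) = N²·Var(ȳ) = N²·(1 − n/N)·s²/n.
f = 11326/43073 = 0.26294895; Var(ȳ) = 0.73705105·0.403/11326 = 2.6225638 × 10^-5.
Var(Ŷ) = 43073² · (2.6225638 × 10^-5) = 48655.989.
SE(Ŷ) = √(48655.989) = 220.6.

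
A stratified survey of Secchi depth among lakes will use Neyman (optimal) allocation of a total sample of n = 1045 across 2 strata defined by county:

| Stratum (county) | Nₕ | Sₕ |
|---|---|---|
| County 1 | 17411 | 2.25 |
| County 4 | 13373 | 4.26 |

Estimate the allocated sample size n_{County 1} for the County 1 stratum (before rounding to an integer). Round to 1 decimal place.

425.8

Neyman allocation: nₕ = n·NₕSₕ / Σⱼ NⱼSⱼ.
Σ NⱼSⱼ = 17411·2.25 + 13373·4.26 = 96143.73.
n_{County 1} = 1045·17411·2.25 / 96143.73 = 425.8.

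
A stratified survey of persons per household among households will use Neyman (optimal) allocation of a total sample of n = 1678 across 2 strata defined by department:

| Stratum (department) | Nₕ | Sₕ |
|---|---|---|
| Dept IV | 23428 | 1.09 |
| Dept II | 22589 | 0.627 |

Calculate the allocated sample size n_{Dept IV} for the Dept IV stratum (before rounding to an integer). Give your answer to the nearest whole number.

Neyman allocation: nₕ = n·NₕSₕ / Σⱼ NⱼSⱼ.
Σ NⱼSⱼ = 23428·1.09 + 22589·0.627 = 39699.823.
n_{Dept IV} = 1678·23428·1.09 / 39699.823 = 1079.

1079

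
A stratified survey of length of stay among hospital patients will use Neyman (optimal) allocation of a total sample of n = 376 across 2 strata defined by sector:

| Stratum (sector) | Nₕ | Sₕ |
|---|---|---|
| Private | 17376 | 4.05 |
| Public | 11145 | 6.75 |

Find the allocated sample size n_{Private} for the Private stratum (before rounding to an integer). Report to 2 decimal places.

Neyman allocation: nₕ = n·NₕSₕ / Σⱼ NⱼSⱼ.
Σ NⱼSⱼ = 17376·4.05 + 11145·6.75 = 145601.55.
n_{Private} = 376·17376·4.05 / 145601.55 = 181.73.

181.73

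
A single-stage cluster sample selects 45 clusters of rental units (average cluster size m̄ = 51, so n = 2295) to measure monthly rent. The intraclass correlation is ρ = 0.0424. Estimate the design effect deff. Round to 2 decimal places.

deff = 1 + (51 − 1)·0.0424 = 1 + 2.12 = 3.12.

3.12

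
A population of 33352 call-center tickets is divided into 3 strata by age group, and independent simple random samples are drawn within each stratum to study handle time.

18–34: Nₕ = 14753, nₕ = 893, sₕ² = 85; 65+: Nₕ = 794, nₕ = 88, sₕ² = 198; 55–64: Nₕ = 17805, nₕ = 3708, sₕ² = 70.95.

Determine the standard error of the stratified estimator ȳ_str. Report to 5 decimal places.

0.15149

Var(ȳ_str) = Σₕ Wₕ²(1 − fₕ)sₕ²/nₕ with Wₕ = Nₕ/N, N = 33352.
18–34: Wₕ = 0.44234229; term = 0.44234229²·(1 − 0.06053006)·85/893 = 0.017497148.
65+: Wₕ = 0.02380667; term = 0.02380667²·(1 − 0.11083123)·198/88 = 0.0011338718.
55–64: Wₕ = 0.53385104; term = 0.53385104²·(1 − 0.20825611)·70.95/3708 = 0.0043175521.
Sum = 0.022948572.
SE = √(0.022948572) = 0.15149.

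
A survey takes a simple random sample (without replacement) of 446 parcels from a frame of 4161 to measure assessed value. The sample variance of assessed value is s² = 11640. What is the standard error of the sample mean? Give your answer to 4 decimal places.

Under SRS without replacement, Var(ȳ) = (1 − f)·s²/n with f = n/N = 446/4161 = 0.10718577.
Var(ȳ) = (1 − 0.10718577)·11640/446 = 0.89281423·26.098655 = 23.30125.
SE(ȳ) = √(23.30125) = 4.8271.

4.8271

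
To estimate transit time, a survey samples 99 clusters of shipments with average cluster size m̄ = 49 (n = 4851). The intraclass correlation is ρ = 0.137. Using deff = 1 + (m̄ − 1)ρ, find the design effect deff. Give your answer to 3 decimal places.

7.576

deff = 1 + (49 − 1)·0.137 = 1 + 6.576 = 7.576.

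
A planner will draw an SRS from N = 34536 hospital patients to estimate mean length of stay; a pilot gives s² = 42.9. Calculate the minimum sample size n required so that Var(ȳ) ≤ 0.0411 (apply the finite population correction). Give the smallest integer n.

Without fpc, n₀ = s²/D = 42.9/0.0411 = 1043.7956.
With fpc, (1 − n/N)·s²/n ≤ D requires n ≥ n₀/(1 + n₀/N) = 1043.7956/(1 + 1043.7956/34536) = 1013.1740.
Rounding up, n = 1014.

1014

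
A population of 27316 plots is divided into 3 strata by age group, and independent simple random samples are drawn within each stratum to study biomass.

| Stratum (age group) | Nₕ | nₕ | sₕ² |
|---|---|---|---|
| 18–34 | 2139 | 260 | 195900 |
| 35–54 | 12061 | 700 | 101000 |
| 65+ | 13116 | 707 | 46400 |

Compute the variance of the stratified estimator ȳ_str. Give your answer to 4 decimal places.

44.8704

Var(ȳ_str) = Σₕ Wₕ²(1 − fₕ)sₕ²/nₕ with Wₕ = Nₕ/N, N = 27316.
18–34: Wₕ = 0.07830575; term = 0.07830575²·(1 − 0.12155213)·195900/260 = 4.0584897.
35–54: Wₕ = 0.44153610; term = 0.44153610²·(1 − 0.05803831)·101000/700 = 26.49653.
65+: Wₕ = 0.48015815; term = 0.48015815²·(1 − 0.05390363)·46400/707 = 14.315369.
Sum = 44.870389.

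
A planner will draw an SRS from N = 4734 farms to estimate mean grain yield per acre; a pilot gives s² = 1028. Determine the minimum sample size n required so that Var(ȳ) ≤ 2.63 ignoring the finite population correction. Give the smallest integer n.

391

Without fpc, n₀ = s²/D = 1028/2.63 = 390.8745.
Rounding up, n = 391.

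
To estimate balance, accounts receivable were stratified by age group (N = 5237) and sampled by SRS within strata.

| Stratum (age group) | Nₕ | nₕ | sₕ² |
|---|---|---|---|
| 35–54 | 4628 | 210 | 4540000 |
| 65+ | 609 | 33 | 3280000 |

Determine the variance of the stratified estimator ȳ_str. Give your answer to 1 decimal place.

17388.5

Var(ȳ_str) = Σₕ Wₕ²(1 − fₕ)sₕ²/nₕ with Wₕ = Nₕ/N, N = 5237.
35–54: Wₕ = 0.88371205; term = 0.88371205²·(1 − 0.04537597)·4540000/210 = 16117.233.
65+: Wₕ = 0.11628795; term = 0.11628795²·(1 − 0.05418719)·3280000/33 = 1271.2604.
Sum = 17388.493.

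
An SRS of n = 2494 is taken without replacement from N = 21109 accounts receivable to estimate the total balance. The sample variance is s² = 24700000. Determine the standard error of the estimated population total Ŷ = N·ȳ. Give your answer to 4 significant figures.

Var(Ŷ) = N²·Var(ȳ) = N²·(1 − n/N)·s²/n.
f = 2494/21109 = 0.11814866; Var(ȳ) = 0.88185134·24700000/2494 = 8733.652.
Var(Ŷ) = 21109² · 8733.652 = 3.891627 × 10^12.
SE(Ŷ) = √(3.891627 × 10^12) = 1.973 × 10^6.

1.973 × 10^6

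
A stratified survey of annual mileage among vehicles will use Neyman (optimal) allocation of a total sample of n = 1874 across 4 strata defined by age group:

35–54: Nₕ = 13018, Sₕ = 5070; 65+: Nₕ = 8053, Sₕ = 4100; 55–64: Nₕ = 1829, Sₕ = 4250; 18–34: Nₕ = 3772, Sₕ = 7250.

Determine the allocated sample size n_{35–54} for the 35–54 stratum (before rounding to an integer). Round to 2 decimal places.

Neyman allocation: nₕ = n·NₕSₕ / Σⱼ NⱼSⱼ.
Σ NⱼSⱼ = 13018·5070 + 8053·4100 + 1829·4250 + 3772·7250 = 1.3413881 × 10^8.
n_{35–54} = 1874·13018·5070 / (1.3413881 × 10^8) = 922.08.

922.08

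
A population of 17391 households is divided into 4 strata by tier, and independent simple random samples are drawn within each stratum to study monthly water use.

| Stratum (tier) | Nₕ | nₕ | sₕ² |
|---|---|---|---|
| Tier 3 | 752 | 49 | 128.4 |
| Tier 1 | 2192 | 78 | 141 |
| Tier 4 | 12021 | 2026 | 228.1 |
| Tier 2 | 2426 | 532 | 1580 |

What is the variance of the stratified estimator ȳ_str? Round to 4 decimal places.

0.1221

Var(ȳ_str) = Σₕ Wₕ²(1 − fₕ)sₕ²/nₕ with Wₕ = Nₕ/N, N = 17391.
Tier 3: Wₕ = 0.04324076; term = 0.04324076²·(1 − 0.06515957)·128.4/49 = 0.0045802902.
Tier 1: Wₕ = 0.12604221; term = 0.12604221²·(1 − 0.03558394)·141/78 = 0.027696248.
Tier 4: Wₕ = 0.69121960; term = 0.69121960²·(1 − 0.16853839)·228.1/2026 = 0.044726007.
Tier 2: Wₕ = 0.13949744; term = 0.13949744²·(1 − 0.21929101)·1580/532 = 0.045119795.
Sum = 0.12212234.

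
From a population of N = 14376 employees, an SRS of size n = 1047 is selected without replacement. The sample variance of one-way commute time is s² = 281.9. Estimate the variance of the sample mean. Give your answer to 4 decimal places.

0.2496

Under SRS without replacement, Var(ȳ) = (1 − f)·s²/n with f = n/N = 1047/14376 = 0.07282972.
Var(ȳ) = (1 − 0.07282972)·281.9/1047 = 0.92717028·0.26924546 = 0.24963639.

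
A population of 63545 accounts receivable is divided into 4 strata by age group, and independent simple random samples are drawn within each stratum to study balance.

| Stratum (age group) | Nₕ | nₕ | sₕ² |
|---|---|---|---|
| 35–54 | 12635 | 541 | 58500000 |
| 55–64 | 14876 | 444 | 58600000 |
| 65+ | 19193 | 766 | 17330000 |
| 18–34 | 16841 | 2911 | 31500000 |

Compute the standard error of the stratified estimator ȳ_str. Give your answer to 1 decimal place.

Var(ȳ_str) = Σₕ Wₕ²(1 − fₕ)sₕ²/nₕ with Wₕ = Nₕ/N, N = 63545.
35–54: Wₕ = 0.19883547; term = 0.19883547²·(1 − 0.04281757)·58500000/541 = 4092.0511.
55–64: Wₕ = 0.23410182; term = 0.23410182²·(1 − 0.02984673)·58600000/444 = 7017.2115.
65+: Wₕ = 0.30203793; term = 0.30203793²·(1 − 0.03991038)·17330000/766 = 1981.5477.
18–34: Wₕ = 0.26502479; term = 0.26502479²·(1 − 0.17285197)·31500000/2911 = 628.67266.
Sum = 13719.483.
SE = √(13719.483) = 117.1.

117.1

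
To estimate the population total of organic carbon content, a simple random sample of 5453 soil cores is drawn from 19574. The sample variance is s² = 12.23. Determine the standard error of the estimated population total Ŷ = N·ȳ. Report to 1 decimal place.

787.4

Var(Ŷ) = N²·Var(ȳ) = N²·(1 − n/N)·s²/n.
f = 5453/19574 = 0.27858384; Var(ȳ) = 0.72141616·12.23/5453 = 0.0016179937.
Var(Ŷ) = 19574² · 0.0016179937 = 619920.49.
SE(Ŷ) = √(619920.49) = 787.4.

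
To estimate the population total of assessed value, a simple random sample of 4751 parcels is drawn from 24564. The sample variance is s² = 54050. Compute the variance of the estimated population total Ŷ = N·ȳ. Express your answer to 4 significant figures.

5.537 × 10^9

Var(Ŷ) = N²·Var(ȳ) = N²·(1 − n/N)·s²/n.
f = 4751/24564 = 0.19341312; Var(ȳ) = 0.80658688·54050/4751 = 9.1761778.
Var(Ŷ) = 24564² · 9.1761778 = 5.5368148 × 10^9.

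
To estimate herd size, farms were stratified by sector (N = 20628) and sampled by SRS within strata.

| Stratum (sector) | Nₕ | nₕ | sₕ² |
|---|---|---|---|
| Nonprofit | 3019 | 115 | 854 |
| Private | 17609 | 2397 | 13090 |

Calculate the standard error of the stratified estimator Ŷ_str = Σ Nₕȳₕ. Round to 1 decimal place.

Var(Ŷ_str) = Σₕ Nₕ²(1 − fₕ)sₕ²/nₕ.
Nonprofit: 3019²·(1 − 115/3019)·854/115 = 6.5105811 × 10^7.
Private: 17609²·(1 − 2397/17609)·13090/2397 = 1.4628258 × 10^9.
Sum = 1.5279316 × 10^9.
SE = √(1.5279316 × 10^9) = 39088.8.

39088.8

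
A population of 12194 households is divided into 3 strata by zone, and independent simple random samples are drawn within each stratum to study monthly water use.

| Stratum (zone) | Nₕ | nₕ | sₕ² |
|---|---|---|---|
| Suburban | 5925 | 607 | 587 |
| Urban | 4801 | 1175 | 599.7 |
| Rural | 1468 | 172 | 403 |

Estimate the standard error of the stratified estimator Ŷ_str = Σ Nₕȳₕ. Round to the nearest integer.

6619

Var(Ŷ_str) = Σₕ Nₕ²(1 − fₕ)sₕ²/nₕ.
Suburban: 5925²·(1 − 607/5925)·587/607 = 3.0470957 × 10^7.
Urban: 4801²·(1 − 1175/4801)·599.7/1175 = 8.8849643 × 10^6.
Rural: 1468²·(1 − 172/1468)·403/172 = 4.4576673 × 10^6.
Sum = 4.3813589 × 10^7.
SE = √(4.3813589 × 10^7) = 6619.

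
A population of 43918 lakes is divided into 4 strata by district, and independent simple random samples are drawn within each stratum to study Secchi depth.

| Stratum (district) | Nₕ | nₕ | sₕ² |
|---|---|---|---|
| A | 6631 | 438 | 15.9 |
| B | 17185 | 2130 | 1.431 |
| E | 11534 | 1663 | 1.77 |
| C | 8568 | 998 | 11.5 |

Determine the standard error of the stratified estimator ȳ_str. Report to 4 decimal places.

0.0362

Var(ȳ_str) = Σₕ Wₕ²(1 − fₕ)sₕ²/nₕ with Wₕ = Nₕ/N, N = 43918.
A: Wₕ = 0.15098593; term = 0.15098593²·(1 − 0.06605339)·15.9/438 = 7.7289058 × 10^-4.
B: Wₕ = 0.39129742; term = 0.39129742²·(1 − 0.12394530)·1.431/2130 = 9.0116687 × 10^-5.
E: Wₕ = 0.26262580; term = 0.26262580²·(1 − 0.14418242)·1.77/1663 = 6.2825652 × 10^-5.
C: Wₕ = 0.19509085; term = 0.19509085²·(1 − 0.11647993)·11.5/998 = 3.8748735 × 10^-4.
Sum = 0.0013133203.
SE = √(0.0013133203) = 0.0362.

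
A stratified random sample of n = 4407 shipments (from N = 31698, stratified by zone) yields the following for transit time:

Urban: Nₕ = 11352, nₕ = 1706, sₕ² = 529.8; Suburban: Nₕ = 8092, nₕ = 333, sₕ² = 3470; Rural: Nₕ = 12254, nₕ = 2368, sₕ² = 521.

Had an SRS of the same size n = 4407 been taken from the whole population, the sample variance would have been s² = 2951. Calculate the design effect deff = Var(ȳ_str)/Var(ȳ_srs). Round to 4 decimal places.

1.2342

Var(ȳ_str) = Σ Wₕ²(1−fₕ)sₕ²/nₕ with Wₕ = Nₕ/31698:
  Urban: (11352/31698)²·(1−1706/11352)·529.8/1706 = 0.033844558
  Suburban: (8092/31698)²·(1−333/8092)·3470/333 = 0.65115315
  Rural: (12254/31698)²·(1−2368/12254)·521/2368 = 0.026527162
  → Var(ȳ_str) = 0.71152487.
Var(ȳ_srs) = (1 − 4407/31698)·2951/4407 = 0.57651916.
deff = 0.71152487 / 0.57651916 = 1.2342.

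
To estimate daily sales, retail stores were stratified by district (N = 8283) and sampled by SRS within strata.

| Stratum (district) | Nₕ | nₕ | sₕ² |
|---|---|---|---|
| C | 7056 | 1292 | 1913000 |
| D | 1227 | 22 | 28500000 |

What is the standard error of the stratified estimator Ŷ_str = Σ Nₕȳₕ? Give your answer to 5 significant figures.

Var(Ŷ_str) = Σₕ Nₕ²(1 − fₕ)sₕ²/nₕ.
C: 7056²·(1 − 1292/7056)·1913000/1292 = 6.0219203 × 10^10.
D: 1227²·(1 − 22/1227)·28500000/22 = 1.9153749 × 10^12.
Sum = 1.9755941 × 10^12.
SE = √(1.9755941 × 10^12) = 1.4056 × 10^6.

1.4056 × 10^6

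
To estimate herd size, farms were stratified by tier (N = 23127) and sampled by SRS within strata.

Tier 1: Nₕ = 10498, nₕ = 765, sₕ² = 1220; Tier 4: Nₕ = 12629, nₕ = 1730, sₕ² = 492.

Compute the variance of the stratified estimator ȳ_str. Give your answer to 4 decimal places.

0.3778

Var(ȳ_str) = Σₕ Wₕ²(1 − fₕ)sₕ²/nₕ with Wₕ = Nₕ/N, N = 23127.
Tier 1: Wₕ = 0.45392831; term = 0.45392831²·(1 − 0.07287102)·1220/765 = 0.30465835.
Tier 4: Wₕ = 0.54607169; term = 0.54607169²·(1 − 0.13698630)·492/1730 = 0.073187349.
Sum = 0.3778457.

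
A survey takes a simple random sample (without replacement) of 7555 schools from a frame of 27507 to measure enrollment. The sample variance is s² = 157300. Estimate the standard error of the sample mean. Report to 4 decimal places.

Under SRS without replacement, Var(ȳ) = (1 − f)·s²/n with f = n/N = 7555/27507 = 0.27465736.
Var(ȳ) = (1 − 0.27465736)·157300/7555 = 0.72534264·20.820649 = 15.102104.
SE(ȳ) = √(15.102104) = 3.8861.

3.8861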